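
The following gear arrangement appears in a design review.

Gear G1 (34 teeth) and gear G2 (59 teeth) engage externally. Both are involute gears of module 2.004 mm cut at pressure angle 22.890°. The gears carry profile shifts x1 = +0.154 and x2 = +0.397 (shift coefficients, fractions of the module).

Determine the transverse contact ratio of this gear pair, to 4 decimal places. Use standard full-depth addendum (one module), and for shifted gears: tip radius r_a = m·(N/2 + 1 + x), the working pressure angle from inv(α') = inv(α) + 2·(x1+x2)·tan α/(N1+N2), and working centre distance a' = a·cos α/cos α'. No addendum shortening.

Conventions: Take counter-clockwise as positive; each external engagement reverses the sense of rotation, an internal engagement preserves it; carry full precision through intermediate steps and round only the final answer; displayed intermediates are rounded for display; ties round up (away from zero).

1.5410

topology: single-mesh involute geometry — m = 2.004, 34T/59T pair
base radii: r_b1 = 31.385258, r_b2 = 54.462653
tip radii: r_a1 = 36.380616, r_a2 = 61.917588
inv(α') = inv(22.890°) + 2·(+0.154+0.397)·tan α/(34+59) = 0.02770798  ⇒  α' = 24.38557°
a' = a·cos α / cos α' = 93.1860·cos 22.890°/cos 24.38557° = 94.256775
action lengths: √(r_a1²−r_b1²) = 18.398772, √(r_a2²−r_b2²) = 29.455172
base pitch p_b = π·m·cos α = 5.799982
CR = (18.398772 + 29.455172 − 94.256775·sin 24.38557°)/5.799982 = 1.540983
contact ratio ≈ 1.5410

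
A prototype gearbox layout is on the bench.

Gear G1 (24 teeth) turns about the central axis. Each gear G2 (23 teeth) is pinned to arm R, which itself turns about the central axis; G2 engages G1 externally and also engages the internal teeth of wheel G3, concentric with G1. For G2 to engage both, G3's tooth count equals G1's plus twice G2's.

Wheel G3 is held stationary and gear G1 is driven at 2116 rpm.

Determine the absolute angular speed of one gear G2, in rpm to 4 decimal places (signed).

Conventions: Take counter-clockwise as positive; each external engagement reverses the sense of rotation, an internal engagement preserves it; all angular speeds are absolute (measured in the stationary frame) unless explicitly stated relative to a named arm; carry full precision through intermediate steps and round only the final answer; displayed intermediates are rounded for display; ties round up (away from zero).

topology: planetary set — G1 24T / G2 23T / G3 70T, arm = carrier (Willis)
normalise by the input: solve with ω_sun = 1, then scale by 2116 rpm
ring teeth: 24 + 2·23 = 70
24(ω_sun−ω_arm) = −70(ω_ring−ω_arm),  ω_ring = 0, ω_sun = 1
24(1−ω_arm) = −70(0−ω_arm)  ⇒  94·ω_arm = 24  ⇒  ω_arm = 12/47
sun–planet mesh: 24·(1−12/47) = −23·(ω_p−ω_arm)  ⇒  ω_p−ω_arm = -840/1081
ω_p = 12/47 − 840/1081 = -12/23
scale: ω_p = -12/23 × 2116 rpm = -1104.0000 rpm

-1104.0000 rpm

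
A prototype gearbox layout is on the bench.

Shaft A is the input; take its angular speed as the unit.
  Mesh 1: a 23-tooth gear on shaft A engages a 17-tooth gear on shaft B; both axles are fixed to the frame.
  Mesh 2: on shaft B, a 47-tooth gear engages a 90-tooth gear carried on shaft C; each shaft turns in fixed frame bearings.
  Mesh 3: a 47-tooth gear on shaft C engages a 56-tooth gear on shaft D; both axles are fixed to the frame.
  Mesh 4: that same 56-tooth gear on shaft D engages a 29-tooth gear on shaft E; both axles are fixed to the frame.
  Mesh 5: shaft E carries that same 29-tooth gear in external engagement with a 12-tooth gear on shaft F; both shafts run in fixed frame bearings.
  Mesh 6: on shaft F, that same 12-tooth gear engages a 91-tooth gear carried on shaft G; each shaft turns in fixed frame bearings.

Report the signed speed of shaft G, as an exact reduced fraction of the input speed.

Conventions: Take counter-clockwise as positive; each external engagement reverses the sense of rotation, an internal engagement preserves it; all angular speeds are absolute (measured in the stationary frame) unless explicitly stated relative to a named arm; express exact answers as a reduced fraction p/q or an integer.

6-mesh fixed-axis compound train (all bearings frame-fixed)
mesh 1 [23T→17T]: |ω|/ω_in = 1×23/17 = 23/17, sense flips to −
mesh 2 [47T→90T]: |ω|/ω_in = (23/17)×47/90 = 1081/1530, sense flips to +
mesh 3 [47T→56T]: |ω|/ω_in = (1081/1530)×47/56 = 50807/85680, sense flips to −
mesh 4 [56T→29T]: |ω|/ω_in = (50807/85680)×56/29 = 50807/44370, sense flips to +
mesh 5 [29T→12T]: |ω|/ω_in = (50807/44370)×29/12 = 50807/18360, sense flips to −
mesh 6 [12T→91T]: |ω|/ω_in = (50807/18360)×12/91 = 50807/139230, sense flips to +
signed output speed (× input speed) = 50807/139230

50807/139230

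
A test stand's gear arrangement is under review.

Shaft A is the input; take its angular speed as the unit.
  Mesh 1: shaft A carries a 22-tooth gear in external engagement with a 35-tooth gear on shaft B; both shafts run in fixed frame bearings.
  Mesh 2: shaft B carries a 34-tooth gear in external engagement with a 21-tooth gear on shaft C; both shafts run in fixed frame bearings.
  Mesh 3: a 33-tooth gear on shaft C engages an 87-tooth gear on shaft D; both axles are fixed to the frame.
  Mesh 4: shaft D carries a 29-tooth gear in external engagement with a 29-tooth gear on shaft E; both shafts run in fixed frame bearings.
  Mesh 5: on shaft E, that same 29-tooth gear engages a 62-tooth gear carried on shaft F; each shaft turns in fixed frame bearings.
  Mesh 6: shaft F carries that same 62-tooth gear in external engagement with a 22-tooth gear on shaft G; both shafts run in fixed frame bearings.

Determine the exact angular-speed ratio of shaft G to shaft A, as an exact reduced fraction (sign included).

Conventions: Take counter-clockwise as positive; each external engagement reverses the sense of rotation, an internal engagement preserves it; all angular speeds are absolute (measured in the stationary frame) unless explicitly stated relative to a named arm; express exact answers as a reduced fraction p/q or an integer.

374/735

class = fixed-axis compound train [6 meshes; 6 ratios multiply, 6 sense flips]
mesh 1 [22T→35T]: running ratio 22/35, sense −
mesh 2 [34T→21T]: running ratio 748/735, sense +
mesh 3 [33T→87T]: running ratio 8228/21315, sense −
mesh 4 [29T→29T]: running ratio 8228/21315, sense +
mesh 5 [29T→62T]: running ratio 4114/22785, sense −
mesh 6 [62T→22T]: running ratio 374/735, sense +
ω_out/ω_in = 374/735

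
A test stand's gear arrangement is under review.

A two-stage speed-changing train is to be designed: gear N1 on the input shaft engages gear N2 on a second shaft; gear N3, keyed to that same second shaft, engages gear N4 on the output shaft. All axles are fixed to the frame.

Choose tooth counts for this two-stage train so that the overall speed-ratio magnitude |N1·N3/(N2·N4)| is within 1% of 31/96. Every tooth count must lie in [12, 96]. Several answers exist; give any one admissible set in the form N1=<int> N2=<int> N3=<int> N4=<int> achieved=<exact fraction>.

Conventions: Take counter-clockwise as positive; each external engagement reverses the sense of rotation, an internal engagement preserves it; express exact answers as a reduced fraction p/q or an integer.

design class (target 31/96): fixed-axis compound train
target = 31/96 in lowest terms: an exact hit needs N1·N3 = k·31 and N2·N4 = k·96 for one integer k, every count in [12, 96]; additionally prefer no 1:1 stage (N1 ≠ N2, N3 ≠ N4)
k = 1…11: no 1:1-free in-range split of k·31 and k·96 into factor pairs; take k = 12
k = 12: N1·N3 = 372 = 12·31, N2·N4 = 1152 = 96·12
achieved = 12·31/(96·12) = 31/96; |achieved − target| = 0 ≤ 31/9600 ✓

N1=12 N2=96 N3=31 N4=12 achieved=31/96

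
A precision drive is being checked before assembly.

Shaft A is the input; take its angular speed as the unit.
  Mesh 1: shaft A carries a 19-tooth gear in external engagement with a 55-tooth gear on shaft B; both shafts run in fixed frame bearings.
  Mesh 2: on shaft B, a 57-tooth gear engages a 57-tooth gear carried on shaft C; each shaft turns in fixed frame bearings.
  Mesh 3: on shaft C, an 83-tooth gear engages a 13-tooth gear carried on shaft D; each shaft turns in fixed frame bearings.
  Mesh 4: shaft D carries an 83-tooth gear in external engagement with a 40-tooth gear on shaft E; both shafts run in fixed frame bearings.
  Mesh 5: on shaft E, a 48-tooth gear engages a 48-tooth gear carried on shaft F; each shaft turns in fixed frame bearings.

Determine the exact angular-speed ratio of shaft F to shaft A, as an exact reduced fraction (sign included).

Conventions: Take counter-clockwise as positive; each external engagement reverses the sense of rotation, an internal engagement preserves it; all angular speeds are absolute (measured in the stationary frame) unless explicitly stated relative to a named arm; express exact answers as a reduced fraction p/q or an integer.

class = fixed-axis compound train [5 meshes; 5 ratios multiply, 5 sense flips]
mesh 1 [19T→55T]: running ratio 19/55, sense −
mesh 2 [57T→57T]: running ratio 19/55, sense +
mesh 3 [83T→13T]: running ratio 1577/715, sense −
mesh 4 [83T→40T]: running ratio 130891/28600, sense +
mesh 5 [48T→48T]: running ratio 130891/28600, sense −
ω_out/ω_in = -130891/28600

-130891/28600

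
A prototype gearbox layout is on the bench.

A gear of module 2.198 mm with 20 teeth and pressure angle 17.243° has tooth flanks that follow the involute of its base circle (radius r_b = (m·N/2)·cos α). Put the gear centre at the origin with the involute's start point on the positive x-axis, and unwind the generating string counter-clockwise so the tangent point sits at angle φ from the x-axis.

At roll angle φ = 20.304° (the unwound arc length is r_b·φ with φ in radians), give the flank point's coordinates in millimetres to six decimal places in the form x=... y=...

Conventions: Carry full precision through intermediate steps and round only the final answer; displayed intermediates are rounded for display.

class = single-mesh tooth geometry [base-circle involute, m = 2.198, 20T]
pitch radius r_p = m·N/2 = 2.198·20/2 = 21.980000
base radius r_b = r_p·cos α = 21.980000·cos 17.243° = 20.992135
roll angle φ = 20.304° = 0.35437165 rad
x = r_b·(cos φ + φ·sin φ) = 22.269130
y = r_b·(sin φ − φ·cos φ) = 0.307502

x=22.269130 y=0.307502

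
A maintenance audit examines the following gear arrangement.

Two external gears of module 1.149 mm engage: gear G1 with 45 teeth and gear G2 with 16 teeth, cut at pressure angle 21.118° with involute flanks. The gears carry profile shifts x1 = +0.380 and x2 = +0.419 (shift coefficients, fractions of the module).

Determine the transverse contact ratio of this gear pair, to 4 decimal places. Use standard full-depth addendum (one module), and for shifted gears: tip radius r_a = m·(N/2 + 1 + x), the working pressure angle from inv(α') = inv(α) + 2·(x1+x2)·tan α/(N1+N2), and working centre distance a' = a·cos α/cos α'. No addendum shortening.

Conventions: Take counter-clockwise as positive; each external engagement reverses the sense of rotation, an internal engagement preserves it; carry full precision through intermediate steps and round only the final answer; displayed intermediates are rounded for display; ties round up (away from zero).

1.4429

class = single-mesh tooth geometry [involute pair 45T × 16T, m = 1.149]
base radii: r_b1 = 24.116256, r_b2 = 8.574669
tip radii: r_a1 = 27.438120, r_a2 = 10.822431
inv(α') = inv(21.118°) + 2·(+0.380+0.419)·tan α/(45+16) = 0.02776816  ⇒  α' = 24.40233°
a' = a·cos α / cos α' = 35.0445·cos 21.118°/cos 24.40233° = 35.897788
action lengths: √(r_a1²−r_b1²) = 13.086505, √(r_a2²−r_b2²) = 6.603035
base pitch p_b = π·m·cos α = 3.367265
CR = (13.086505 + 6.603035 − 35.897788·sin 24.40233°)/3.367265 = 1.442914
contact ratio ≈ 1.4429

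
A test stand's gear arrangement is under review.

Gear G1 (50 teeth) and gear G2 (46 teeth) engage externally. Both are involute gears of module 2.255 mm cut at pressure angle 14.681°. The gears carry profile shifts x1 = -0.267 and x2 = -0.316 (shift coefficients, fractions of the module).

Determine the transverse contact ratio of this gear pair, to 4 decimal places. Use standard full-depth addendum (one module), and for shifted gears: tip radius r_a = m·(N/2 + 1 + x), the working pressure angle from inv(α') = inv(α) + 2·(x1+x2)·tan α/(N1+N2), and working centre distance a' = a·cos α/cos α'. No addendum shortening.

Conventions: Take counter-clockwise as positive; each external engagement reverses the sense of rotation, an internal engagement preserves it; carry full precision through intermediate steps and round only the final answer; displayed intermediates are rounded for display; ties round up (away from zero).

2.5203

single-mesh involute tooth geometry (50T engaging 46T at module 2.255)
base radii: r_b1 = 54.534460, r_b2 = 50.171704
tip radii: r_a1 = 58.027915, r_a2 = 53.407420
inv(α') = inv(14.681°) + 2·(-0.267-0.316)·tan α/(50+46) = 0.00257680  ⇒  α' = 11.27020°
a' = a·cos α / cos α' = 108.2400·cos 14.681°/cos 11.27020° = 106.764973
action lengths: √(r_a1²−r_b1²) = 19.830067, √(r_a2²−r_b2²) = 18.307175
base pitch p_b = π·m·cos α = 6.853002
CR = (19.830067 + 18.307175 − 106.764973·sin 11.27020°)/6.853002 = 2.520284
contact ratio ≈ 2.5203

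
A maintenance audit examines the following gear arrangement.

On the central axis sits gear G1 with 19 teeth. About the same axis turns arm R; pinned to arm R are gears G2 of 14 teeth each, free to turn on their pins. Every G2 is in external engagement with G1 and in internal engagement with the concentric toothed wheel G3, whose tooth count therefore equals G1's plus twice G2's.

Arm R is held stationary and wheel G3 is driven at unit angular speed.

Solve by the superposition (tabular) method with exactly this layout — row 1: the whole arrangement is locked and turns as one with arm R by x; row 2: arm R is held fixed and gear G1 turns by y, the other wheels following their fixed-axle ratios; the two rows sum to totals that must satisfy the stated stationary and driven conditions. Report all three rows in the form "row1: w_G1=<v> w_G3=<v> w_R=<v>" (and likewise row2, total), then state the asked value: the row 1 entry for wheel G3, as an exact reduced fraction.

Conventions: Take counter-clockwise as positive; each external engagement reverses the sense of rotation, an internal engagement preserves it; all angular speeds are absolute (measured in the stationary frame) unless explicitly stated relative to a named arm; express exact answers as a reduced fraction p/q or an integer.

row1: w_G1=0 w_G3=0 w_R=0
row2: w_G1=-47/19 w_G3=1 w_R=0
total: w_G1=-47/19 w_G3=1 w_R=0
asked value: 0

class = planetary set [G3 = 19+2·14 = 47; Willis about the carrier]
row 1 (train locked, turned with arm): all members turn x
row 2 (arm held, sun turns y): ω_ring = −(19/47)·y, ω_arm = 0
boundary: total ω_arm = x = 0 and total ω_ring = x − (19/47)·y = 1  ⇒  y = -47/19, x = 0
row 2 ring = −(19/47)·(-47/19) = 1
totals (row 1 + row 2): sun 0 + (-47/19) = -47/19, ring 0 + 1 = 1, arm 0 + 0 = 0
asked cell (row1, ring) = 0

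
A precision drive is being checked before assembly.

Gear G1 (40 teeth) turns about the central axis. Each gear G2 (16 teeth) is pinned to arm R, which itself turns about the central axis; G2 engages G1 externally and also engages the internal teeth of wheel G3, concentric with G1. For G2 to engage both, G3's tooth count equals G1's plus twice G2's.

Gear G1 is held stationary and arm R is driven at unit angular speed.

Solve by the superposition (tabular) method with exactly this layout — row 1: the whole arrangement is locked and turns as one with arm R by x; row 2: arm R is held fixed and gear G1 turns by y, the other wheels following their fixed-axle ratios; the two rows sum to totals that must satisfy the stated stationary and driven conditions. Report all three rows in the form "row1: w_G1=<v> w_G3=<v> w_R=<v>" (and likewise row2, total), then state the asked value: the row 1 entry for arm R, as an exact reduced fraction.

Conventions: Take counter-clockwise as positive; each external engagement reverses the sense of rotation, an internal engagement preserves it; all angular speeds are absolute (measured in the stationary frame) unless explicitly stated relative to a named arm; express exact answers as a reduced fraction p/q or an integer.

class = planetary set [G3 = 40+2·16 = 72; Willis about the carrier]
row 1 (train locked, turned with arm): all members turn x
row 2 — arm fixed, fixed-axis ratios: sun y, ring −(40/72)·y, arm 0
boundary: total ω_sun = x + y = 0 and total ω_arm = x = 1  ⇒  y = -1, x = 1
row 2 ring = −(40/72)·(-1) = 5/9
totals (row 1 + row 2): sun 1 + (-1) = 0, ring 1 + 5/9 = 14/9, arm 1 + 0 = 1
asked cell (row1, arm) = 1

row1: w_G1=1 w_G3=1 w_R=1
row2: w_G1=-1 w_G3=5/9 w_R=0
total: w_G1=0 w_G3=14/9 w_R=1
asked value: 1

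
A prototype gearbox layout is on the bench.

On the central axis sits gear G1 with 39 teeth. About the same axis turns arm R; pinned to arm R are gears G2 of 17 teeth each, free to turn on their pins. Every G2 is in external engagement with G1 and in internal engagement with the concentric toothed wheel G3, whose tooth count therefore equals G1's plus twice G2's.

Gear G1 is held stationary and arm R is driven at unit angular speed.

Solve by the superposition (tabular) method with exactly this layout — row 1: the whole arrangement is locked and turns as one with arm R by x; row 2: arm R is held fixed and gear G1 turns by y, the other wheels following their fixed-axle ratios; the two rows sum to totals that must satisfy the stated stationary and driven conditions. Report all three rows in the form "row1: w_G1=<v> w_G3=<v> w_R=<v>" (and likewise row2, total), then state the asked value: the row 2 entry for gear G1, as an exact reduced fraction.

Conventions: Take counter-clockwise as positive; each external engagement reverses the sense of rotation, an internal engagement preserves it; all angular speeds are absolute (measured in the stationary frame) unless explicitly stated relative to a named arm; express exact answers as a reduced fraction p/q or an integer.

row1: w_G1=1 w_G3=1 w_R=1
row2: w_G1=-1 w_G3=39/73 w_R=0
total: w_G1=0 w_G3=112/73 w_R=1
asked value: -1

recognized (axles ride arm R): planetary set, 39/17/73 teeth
row 1 (train locked, turned with arm): all members turn x
superposition row 2 [arm held]: sun y, ring −(39/73)·y, arm 0
boundary: total ω_sun = x + y = 0 and total ω_arm = x = 1  ⇒  y = -1, x = 1
row 2 ring = −(39/73)·(-1) = 39/73
totals (row 1 + row 2): sun 1 + (-1) = 0, ring 1 + 39/73 = 112/73, arm 1 + 0 = 1
asked cell (row2, sun) = -1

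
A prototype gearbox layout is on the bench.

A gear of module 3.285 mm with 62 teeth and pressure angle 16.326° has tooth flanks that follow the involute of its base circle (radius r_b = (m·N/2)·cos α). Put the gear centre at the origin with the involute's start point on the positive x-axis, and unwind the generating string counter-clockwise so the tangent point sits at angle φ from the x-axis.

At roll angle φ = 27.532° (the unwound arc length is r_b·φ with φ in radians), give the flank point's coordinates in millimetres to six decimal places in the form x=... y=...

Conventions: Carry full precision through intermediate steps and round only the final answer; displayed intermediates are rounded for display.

recognized (one wheel, involute flank): single-mesh tooth geometry, m = 3.285, N = 62
pitch radius r_p = m·N/2 = 3.285·62/2 = 101.835000
base radius r_b = r_p·cos α = 101.835000·cos 16.326° = 97.728792
roll angle φ = 27.532° = 0.48052405 rad
x = r_b·(cos φ + φ·sin φ) = 108.368734
y = r_b·(sin φ − φ·cos φ) = 3.531713

x=108.368734 y=3.531713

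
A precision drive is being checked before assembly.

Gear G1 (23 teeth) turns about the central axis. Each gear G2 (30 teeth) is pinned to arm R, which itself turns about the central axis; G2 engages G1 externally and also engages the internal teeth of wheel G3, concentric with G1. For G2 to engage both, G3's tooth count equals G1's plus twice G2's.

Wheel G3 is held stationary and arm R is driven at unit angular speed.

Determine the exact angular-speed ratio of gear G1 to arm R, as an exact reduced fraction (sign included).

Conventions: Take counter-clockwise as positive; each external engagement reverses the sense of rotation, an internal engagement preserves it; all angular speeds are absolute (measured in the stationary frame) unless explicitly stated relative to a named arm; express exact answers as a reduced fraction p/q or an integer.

106/23

planetary set (23T centre, 30T on arm, 83T internal) — Willis relation
ring teeth: 23 + 2·30 = 83
23(ω_sun−ω_arm) = −83(ω_ring−ω_arm),  ω_ring = 0, ω_arm = 1
ω_sun = 1 − (83/23)(0−1) = 106/23
ω_out/ω_in = 106/23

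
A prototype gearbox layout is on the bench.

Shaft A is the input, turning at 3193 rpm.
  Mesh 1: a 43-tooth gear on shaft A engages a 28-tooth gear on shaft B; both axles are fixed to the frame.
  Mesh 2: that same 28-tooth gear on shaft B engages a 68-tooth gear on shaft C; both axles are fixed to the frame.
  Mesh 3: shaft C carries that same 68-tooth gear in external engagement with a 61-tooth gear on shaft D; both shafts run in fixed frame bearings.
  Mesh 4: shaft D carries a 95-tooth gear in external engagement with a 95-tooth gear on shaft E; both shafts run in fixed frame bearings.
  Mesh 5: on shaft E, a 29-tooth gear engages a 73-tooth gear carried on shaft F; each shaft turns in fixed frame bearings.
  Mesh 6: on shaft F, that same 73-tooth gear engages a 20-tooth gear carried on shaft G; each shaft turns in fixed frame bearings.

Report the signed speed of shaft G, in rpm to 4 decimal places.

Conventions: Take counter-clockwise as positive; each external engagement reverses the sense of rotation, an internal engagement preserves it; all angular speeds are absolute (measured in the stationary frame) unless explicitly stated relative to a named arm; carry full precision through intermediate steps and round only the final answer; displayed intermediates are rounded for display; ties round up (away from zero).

+3263.6648 rpm

6-mesh fixed-axis compound train (all bearings frame-fixed)
mesh 1 [43T→28T]: ω = 3193.0000×43/28 = 4903.5357 rpm, sense flips to −
mesh 2 [28T→68T]: ω = 4903.5357×28/68 = 2019.1029 rpm, sense flips to +
mesh 3 [68T→61T]: ω = 2019.1029×68/61 = 2250.8033 rpm, sense flips to −
mesh 4 [95T→95T]: ω = 2250.8033×95/95 = 2250.8033 rpm, sense flips to +
mesh 5 [29T→73T]: ω = 2250.8033×29/73 = 894.1547 rpm, sense flips to −
mesh 6 [73T→20T]: ω = 894.1547×73/20 = 3263.6648 rpm, sense flips to +
signed output speed = +3263.6648 rpm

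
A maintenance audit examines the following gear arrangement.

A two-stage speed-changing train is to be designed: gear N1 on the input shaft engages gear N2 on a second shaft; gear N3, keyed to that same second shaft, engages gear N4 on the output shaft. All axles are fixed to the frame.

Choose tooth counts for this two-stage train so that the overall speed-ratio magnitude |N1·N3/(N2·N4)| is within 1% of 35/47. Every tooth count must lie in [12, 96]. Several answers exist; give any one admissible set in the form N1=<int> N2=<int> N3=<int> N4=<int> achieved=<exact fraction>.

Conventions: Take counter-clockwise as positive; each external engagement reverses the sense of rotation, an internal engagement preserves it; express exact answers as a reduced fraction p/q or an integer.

topology: fixed-axis compound train — 2 stages, target 35/47
target = 35/47 in lowest terms: an exact hit needs N1·N3 = k·35 and N2·N4 = k·47 for one integer k, every count in [12, 96]; additionally prefer no 1:1 stage (N1 ≠ N2, N3 ≠ N4)
k = 1…11: no 1:1-free in-range split of k·35 and k·47 into factor pairs; take k = 12
k = 12: N1·N3 = 420 = 12·35, N2·N4 = 564 = 47·12
achieved = 12·35/(47·12) = 35/47; |achieved − target| = 0 ≤ 7/940 ✓

N1=12 N2=47 N3=35 N4=12 achieved=35/47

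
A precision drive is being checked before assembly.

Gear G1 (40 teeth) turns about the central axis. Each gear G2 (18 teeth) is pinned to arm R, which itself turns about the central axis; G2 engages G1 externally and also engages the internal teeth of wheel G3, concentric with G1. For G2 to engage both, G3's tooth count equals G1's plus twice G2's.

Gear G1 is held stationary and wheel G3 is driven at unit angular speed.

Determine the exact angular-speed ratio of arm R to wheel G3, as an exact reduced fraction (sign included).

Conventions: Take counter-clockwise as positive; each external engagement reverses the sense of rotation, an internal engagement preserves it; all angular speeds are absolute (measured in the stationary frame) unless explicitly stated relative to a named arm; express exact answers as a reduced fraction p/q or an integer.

topology: planetary set — G1 40T / G2 18T / G3 76T, arm = carrier (Willis)
ring teeth: 40 + 2·18 = 76
40(ω_sun−ω_arm) = −76(ω_ring−ω_arm),  ω_sun = 0, ω_ring = 1
40(0−ω_arm) = −76(1−ω_arm)  ⇒  116·ω_arm = 76  ⇒  ω_arm = 19/29
ω_out/ω_in = 19/29

19/29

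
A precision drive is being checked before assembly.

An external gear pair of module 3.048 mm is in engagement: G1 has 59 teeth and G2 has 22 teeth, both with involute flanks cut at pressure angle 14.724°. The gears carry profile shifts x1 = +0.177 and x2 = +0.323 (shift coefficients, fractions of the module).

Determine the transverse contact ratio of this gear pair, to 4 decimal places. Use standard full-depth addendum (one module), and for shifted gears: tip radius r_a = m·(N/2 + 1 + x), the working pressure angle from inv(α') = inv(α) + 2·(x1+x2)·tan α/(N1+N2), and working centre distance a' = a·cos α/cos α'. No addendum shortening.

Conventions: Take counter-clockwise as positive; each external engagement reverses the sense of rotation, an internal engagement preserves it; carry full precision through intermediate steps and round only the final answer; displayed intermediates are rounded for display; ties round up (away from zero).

1.8104

recognized (one external pair, fixed centres): single-mesh tooth geometry, m = 3.048, N1 = 59, N2 = 22
base radii: r_b1 = 86.963282, r_b2 = 32.426987
tip radii: r_a1 = 93.503496, r_a2 = 37.560504
inv(α') = inv(14.724°) + 2·(+0.177+0.323)·tan α/(59+22) = 0.00905492  ⇒  α' = 17.01850°
a' = a·cos α / cos α' = 123.4440·cos 14.724°/cos 17.01850° = 124.857752
action lengths: √(r_a1²−r_b1²) = 34.355368, √(r_a2²−r_b2²) = 18.954736
base pitch p_b = π·m·cos α = 9.261126
CR = (34.355368 + 18.954736 − 124.857752·sin 17.01850°)/9.261126 = 1.810436
contact ratio ≈ 1.8104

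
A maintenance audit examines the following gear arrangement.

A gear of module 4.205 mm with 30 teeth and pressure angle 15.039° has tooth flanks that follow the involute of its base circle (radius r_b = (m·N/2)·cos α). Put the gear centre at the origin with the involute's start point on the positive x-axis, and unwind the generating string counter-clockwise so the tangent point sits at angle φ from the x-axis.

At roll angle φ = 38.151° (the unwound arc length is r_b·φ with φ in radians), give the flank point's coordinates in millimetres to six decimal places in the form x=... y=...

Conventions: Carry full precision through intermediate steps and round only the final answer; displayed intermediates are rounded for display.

single-mesh involute tooth geometry (30T wheel at module 4.205)
pitch radius r_p = m·N/2 = 4.205·30/2 = 63.075000
base radius r_b = r_p·cos α = 63.075000·cos 15.039° = 60.914645
roll angle φ = 38.151° = 0.66586056 rad
x = r_b·(cos φ + φ·sin φ) = 72.958176
y = r_b·(sin φ − φ·cos φ) = 5.732861

x=72.958176 y=5.732861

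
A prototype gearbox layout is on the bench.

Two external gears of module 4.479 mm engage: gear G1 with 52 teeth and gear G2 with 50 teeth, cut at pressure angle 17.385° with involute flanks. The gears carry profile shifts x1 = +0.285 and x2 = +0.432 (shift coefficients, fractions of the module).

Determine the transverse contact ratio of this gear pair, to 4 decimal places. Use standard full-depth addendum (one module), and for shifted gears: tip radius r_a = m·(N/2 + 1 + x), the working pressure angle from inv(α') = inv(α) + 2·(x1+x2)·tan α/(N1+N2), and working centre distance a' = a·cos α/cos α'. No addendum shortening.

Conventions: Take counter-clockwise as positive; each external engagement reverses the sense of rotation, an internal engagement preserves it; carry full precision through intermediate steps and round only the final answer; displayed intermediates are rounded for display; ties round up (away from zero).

1.7900

class = single-mesh tooth geometry [involute pair 52T × 50T, m = 4.479]
base radii: r_b1 = 111.134216, r_b2 = 106.859824
tip radii: r_a1 = 122.209515, r_a2 = 118.388928
inv(α') = inv(17.385°) + 2·(+0.285+0.432)·tan α/(52+50) = 0.01406975  ⇒  α' = 19.63171°
a' = a·cos α / cos α' = 228.4290·cos 17.385°/cos 19.63171° = 231.447717
action lengths: √(r_a1²−r_b1²) = 50.836517, √(r_a2²−r_b2²) = 50.959949
base pitch p_b = π·m·cos α = 13.428401
CR = (50.836517 + 50.959949 − 231.447717·sin 19.63171°)/13.428401 = 1.789960
contact ratio ≈ 1.7900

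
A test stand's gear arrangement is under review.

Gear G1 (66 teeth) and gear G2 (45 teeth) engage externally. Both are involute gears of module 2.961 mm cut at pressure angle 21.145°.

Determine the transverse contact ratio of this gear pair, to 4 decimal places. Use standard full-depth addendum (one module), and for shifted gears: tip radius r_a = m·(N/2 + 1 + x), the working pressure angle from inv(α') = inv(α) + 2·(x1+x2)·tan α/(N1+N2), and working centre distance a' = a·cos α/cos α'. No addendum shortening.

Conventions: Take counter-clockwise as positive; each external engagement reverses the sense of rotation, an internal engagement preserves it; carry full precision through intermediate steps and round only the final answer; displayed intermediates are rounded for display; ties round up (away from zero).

class = single-mesh tooth geometry [involute pair 66T × 45T, m = 2.961]
base radii: r_b1 = 91.134033, r_b2 = 62.136841
tip radii: r_a1 = 100.674000, r_a2 = 69.583500
no profile shift: α' = α, a' = a
action lengths: √(r_a1²−r_b1²) = 42.776656, √(r_a2²−r_b2²) = 31.318948
base pitch p_b = π·m·cos α = 8.675940
CR = (42.776656 + 31.318948 − 164.335500·sin 21.14500°)/8.675940 = 1.707590
contact ratio ≈ 1.7076

1.7076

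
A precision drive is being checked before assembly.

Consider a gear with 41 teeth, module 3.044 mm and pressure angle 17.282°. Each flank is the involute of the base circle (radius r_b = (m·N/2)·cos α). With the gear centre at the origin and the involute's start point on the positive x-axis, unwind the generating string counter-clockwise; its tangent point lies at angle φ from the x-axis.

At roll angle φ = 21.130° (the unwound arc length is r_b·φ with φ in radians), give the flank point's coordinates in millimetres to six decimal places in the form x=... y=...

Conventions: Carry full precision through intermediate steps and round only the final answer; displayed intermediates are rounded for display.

single-mesh involute tooth geometry (41T wheel at module 3.044)
pitch radius r_p = m·N/2 = 3.044·41/2 = 62.402000
base radius r_b = r_p·cos α = 62.402000·cos 17.282° = 59.584810
roll angle φ = 21.130° = 0.36878807 rad
x = r_b·(cos φ + φ·sin φ) = 63.499984
y = r_b·(sin φ − φ·cos φ) = 0.982713

x=63.499984 y=0.982713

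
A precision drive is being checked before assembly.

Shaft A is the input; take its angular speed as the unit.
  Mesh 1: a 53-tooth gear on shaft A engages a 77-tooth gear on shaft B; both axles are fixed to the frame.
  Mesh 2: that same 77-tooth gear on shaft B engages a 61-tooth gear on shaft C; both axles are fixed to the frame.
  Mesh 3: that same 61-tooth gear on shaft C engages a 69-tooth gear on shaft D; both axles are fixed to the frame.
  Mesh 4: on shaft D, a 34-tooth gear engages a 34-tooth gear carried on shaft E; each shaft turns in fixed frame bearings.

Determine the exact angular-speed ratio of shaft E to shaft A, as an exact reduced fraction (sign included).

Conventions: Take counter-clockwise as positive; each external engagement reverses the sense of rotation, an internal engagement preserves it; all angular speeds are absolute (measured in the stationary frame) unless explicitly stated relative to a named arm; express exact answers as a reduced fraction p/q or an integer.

class = fixed-axis compound train [4 meshes; 4 ratios multiply, 4 sense flips]
mesh 1 [53T→77T]: running ratio 53/77, sense −
mesh 2 [77T→61T]: running ratio 53/61, sense +
mesh 3 [61T→69T]: running ratio 53/69, sense −
mesh 4 [34T→34T]: running ratio 53/69, sense +
ω_out/ω_in = 53/69

53/69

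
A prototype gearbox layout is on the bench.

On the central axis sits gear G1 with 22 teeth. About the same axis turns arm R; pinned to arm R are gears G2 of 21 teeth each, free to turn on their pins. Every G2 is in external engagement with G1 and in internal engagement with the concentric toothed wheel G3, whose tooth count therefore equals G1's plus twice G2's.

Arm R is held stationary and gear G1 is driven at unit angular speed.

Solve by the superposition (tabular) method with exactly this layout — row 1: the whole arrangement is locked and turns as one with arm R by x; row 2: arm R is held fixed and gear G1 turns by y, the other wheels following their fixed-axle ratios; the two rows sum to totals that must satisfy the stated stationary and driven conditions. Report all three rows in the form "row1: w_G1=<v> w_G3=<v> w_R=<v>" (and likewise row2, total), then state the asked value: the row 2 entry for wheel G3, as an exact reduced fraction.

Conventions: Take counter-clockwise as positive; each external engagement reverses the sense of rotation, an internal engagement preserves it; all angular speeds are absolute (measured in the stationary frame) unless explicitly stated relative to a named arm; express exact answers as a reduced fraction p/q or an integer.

row1: w_G1=0 w_G3=0 w_R=0
row2: w_G1=1 w_G3=-11/32 w_R=0
total: w_G1=1 w_G3=-11/32 w_R=0
asked value: -11/32

recognized (axles ride arm R): planetary set, 22/21/64 teeth
row 1 — lock + rotate with arm: ω_sun = ω_ring = ω_arm = x
row 2 — arm fixed, fixed-axis ratios: sun y, ring −(22/64)·y, arm 0
boundary: total ω_arm = x = 0 and total ω_sun = x + y = 1  ⇒  y = 1, x = 0
row 2 ring = −(22/64)·1 = -11/32
totals (row 1 + row 2): sun 0 + 1 = 1, ring 0 + (-11/32) = -11/32, arm 0 + 0 = 0
asked cell (row2, ring) = -11/32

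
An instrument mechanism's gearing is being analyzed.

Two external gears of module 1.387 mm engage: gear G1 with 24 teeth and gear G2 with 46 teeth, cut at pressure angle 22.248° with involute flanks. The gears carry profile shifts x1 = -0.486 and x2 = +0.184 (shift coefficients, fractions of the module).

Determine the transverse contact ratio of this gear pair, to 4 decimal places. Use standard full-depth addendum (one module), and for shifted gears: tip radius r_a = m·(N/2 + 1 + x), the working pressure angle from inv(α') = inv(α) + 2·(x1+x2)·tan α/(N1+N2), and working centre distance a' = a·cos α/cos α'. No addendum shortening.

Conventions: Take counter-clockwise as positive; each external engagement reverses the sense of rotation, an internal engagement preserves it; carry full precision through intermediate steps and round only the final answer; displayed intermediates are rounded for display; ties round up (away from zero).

1.6622

recognized (one external pair, fixed centres): single-mesh tooth geometry, m = 1.387, N1 = 24, N2 = 46
base radii: r_b1 = 15.404916, r_b2 = 29.526089
tip radii: r_a1 = 17.356918, r_a2 = 33.543208
inv(α') = inv(22.248°) + 2·(-0.486+0.184)·tan α/(24+46) = 0.01723951  ⇒  α' = 20.95894°
a' = a·cos α / cos α' = 48.5450·cos 22.248°/cos 20.95894° = 48.114397
action lengths: √(r_a1²−r_b1²) = 7.996947, √(r_a2²−r_b2²) = 15.917187
base pitch p_b = π·m·cos α = 4.032998
CR = (7.996947 + 15.917187 − 48.114397·sin 20.95894°)/4.032998 = 1.662206
contact ratio ≈ 1.6622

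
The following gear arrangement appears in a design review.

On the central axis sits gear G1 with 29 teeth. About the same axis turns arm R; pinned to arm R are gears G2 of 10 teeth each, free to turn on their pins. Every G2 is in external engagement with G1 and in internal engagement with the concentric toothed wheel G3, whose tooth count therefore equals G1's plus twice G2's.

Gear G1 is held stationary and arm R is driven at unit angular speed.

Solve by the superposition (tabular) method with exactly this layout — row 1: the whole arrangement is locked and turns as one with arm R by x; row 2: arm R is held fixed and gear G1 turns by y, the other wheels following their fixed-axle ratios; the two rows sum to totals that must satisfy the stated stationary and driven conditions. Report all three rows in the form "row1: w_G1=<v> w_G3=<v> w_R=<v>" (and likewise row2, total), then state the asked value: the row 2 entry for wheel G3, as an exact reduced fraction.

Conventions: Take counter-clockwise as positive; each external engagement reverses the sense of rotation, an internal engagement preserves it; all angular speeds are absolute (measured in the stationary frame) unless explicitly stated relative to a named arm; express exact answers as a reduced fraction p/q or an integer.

topology: planetary set — G1 29T / G2 10T / G3 49T, arm = carrier (Willis)
superposition row 1 [locked train]: every member turns x
superposition row 2 [arm held]: sun y, ring −(29/49)·y, arm 0
boundary: total ω_sun = x + y = 0 and total ω_arm = x = 1  ⇒  y = -1, x = 1
row 2 ring = −(29/49)·(-1) = 29/49
totals (row 1 + row 2): sun 1 + (-1) = 0, ring 1 + 29/49 = 78/49, arm 1 + 0 = 1
asked cell (row2, ring) = 29/49

row1: w_G1=1 w_G3=1 w_R=1
row2: w_G1=-1 w_G3=29/49 w_R=0
total: w_G1=0 w_G3=78/49 w_R=1
asked value: 29/49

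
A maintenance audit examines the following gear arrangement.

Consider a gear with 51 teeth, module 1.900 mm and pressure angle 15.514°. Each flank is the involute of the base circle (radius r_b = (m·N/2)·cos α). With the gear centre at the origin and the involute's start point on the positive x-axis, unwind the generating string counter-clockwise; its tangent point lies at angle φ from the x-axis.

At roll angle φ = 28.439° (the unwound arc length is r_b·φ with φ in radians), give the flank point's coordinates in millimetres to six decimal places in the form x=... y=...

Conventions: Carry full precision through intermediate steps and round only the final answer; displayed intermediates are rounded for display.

recognized (one wheel, involute flank): single-mesh tooth geometry, m = 1.900, N = 51
pitch radius r_p = m·N/2 = 1.900·51/2 = 48.450000
base radius r_b = r_p·cos α = 48.450000·cos 15.514° = 46.684730
roll angle φ = 28.439° = 0.49635419 rad
x = r_b·(cos φ + φ·sin φ) = 52.086146
y = r_b·(sin φ − φ·cos φ) = 1.856484

x=52.086146 y=1.856484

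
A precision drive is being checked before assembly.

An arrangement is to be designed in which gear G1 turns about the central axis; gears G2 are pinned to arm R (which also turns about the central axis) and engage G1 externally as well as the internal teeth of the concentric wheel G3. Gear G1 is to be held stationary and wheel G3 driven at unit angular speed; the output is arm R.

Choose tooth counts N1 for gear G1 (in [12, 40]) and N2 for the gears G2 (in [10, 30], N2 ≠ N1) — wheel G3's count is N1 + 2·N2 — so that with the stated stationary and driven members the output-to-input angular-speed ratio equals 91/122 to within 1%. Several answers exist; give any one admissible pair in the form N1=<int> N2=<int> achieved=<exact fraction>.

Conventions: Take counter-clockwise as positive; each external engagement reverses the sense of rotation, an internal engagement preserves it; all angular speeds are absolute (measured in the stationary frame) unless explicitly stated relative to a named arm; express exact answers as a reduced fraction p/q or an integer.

design class (target 91/122): planetary set
Willis with ω_sun = 0: ω_arm/ω_ring = N3/(N1+N3); set equal to 91/122  ⇒  N3/N1 = (91/122)/(1 − 91/122) = 91/31
N3 = N1 + 2·N2  ⇒  N2/N1 = (N3/N1 − 1)/2 = (91/31 − 1)/2 = 30/31
smallest multiple with N1 ≥ 12 and N2 ≥ 10: k = 1  ⇒  N1 = 1·31 = 31, N2 = 1·30 = 30 (N1 ≤ 40, N2 ≤ 30, N2 ≠ N1 ✓), N3 = 31 + 2·30 = 91
check: N3/(N1+N3) with N1 = 31, N3 = 91 gives 91/122; |achieved − target| = 0 ≤ 91/12200 ✓

N1=31 N2=30 achieved=91/122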